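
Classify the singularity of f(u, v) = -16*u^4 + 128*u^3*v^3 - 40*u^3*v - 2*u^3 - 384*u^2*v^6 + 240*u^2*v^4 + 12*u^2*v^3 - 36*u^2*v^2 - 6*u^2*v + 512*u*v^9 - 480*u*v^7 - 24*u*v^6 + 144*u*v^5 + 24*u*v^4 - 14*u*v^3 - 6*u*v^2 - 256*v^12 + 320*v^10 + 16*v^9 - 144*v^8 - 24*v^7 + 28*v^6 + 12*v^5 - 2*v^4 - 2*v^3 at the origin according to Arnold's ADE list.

E7

The Hessian of f at 0 is [[0, 0], [0, 0]] with rank 0, so corank 2. A Groebner basis of the Jacobian ideal J(f) in C{u,v} is {3*u^2/4 + 3*u*v/2 + v^4 - v^3/4 + 3*v^2/4, u^3 + 9*u^2/4 + 9*u*v/2 + v^3/4 + 9*v^2/4, u^2*v - 7*u^2/4 - 7*u*v/2 - 5*v^3/12 - 7*v^2/4, u^2 + u*v^2 + 2*u*v + 2*v^3/3 + v^2}; counting standard monomials gives mu = 7. Corank 2; j^3 = -2*(u + v)^3 is a perfect cube, so E-series; the 4-jet and mu = 7 give E_7.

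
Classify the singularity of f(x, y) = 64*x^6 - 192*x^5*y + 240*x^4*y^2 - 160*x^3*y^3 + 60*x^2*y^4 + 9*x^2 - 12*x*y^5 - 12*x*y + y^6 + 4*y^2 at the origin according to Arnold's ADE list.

The Hessian of f at 0 is [[18, -12], [-12, 8]] with rank 1, so corank 1. A Groebner basis of the Jacobian ideal J(f) in C{x,y} is {y^5, x - 2*y/3}; counting standard monomials gives mu = 5. Corank 1: A-series; mu = 5 gives A_5.

A5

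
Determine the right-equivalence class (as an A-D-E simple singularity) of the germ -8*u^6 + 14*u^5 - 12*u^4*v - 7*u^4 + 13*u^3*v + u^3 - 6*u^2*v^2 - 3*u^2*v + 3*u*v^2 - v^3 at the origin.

The Hessian of f at 0 is [[0, 0], [0, 0]] with rank 0, so corank 2. A Groebner basis of the Jacobian ideal J(f) in C{u,v} is {-3*u^2/17 + 6*u*v/17 + v^4 + v^3/17 - 3*v^2/17, u^3 - 15*u^2/17 + 30*u*v/17 - 12*v^3/17 - 15*v^2/17, u^2*v - 9*u^2/17 + 18*u*v/17 - 14*v^3/17 - 9*v^2/17, -4*u^2/17 + u*v^2 + 8*u*v/17 - 47*v^3/51 - 4*v^2/17}; counting standard monomials gives mu = 7. Corank 2; j^3 = (u - v)^3 is a perfect cube, so E-series; the 4-jet and mu = 7 give E_7.

E_{7}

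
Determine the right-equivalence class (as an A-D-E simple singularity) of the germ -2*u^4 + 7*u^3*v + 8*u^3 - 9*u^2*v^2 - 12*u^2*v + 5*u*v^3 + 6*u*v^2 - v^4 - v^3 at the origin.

E7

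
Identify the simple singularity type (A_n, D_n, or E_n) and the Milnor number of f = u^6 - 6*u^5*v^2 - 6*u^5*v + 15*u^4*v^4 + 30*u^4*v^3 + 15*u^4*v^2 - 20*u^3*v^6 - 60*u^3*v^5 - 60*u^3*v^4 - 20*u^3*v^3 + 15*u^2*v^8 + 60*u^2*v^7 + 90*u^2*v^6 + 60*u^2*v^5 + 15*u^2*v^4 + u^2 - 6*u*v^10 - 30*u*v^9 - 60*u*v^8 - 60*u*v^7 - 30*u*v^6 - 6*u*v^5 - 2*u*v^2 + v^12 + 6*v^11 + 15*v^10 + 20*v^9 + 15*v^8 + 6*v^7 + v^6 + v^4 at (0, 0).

The Hessian of f at 0 is [[2, 0], [0, 0]] with rank 1, so corank 1. A Groebner basis of the Jacobian ideal J(f) in C{u,v} is {u^3, u^2*v, -u + v^2}; counting standard monomials gives mu = 5. Corank 1: A-series; mu = 5 gives A_5.

Type A_{5}, Milnor number mu = 5.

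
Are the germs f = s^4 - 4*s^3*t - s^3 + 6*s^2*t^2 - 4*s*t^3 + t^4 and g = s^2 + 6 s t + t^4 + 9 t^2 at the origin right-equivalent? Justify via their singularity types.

No.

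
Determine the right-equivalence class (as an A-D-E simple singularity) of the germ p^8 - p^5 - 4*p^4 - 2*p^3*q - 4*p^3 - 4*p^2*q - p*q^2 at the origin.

D9

The Hessian of f at 0 has rank 0. Corank 2; j^3 = -p*(2*p + q)^2 has shape L^2 M (L != M), so D-series; mu = 9 gives D_9.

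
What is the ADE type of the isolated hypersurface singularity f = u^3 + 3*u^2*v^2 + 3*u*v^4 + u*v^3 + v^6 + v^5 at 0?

E7

The Hessian of f at 0 is [[0, 0], [0, 0]] with rank 0, so corank 2. A Groebner basis of the Jacobian ideal J(f) in C{u,v} is {-u^2 + v^4 - v^3/3, u^3, u^2*v + u^2/3 + v^3/9, u^2 + u*v^2 + v^3/3}; counting standard monomials gives mu = 7. Corank 2; j^3 = u^3 is a perfect cube, so E-series; the 4-jet and mu = 7 give E_7.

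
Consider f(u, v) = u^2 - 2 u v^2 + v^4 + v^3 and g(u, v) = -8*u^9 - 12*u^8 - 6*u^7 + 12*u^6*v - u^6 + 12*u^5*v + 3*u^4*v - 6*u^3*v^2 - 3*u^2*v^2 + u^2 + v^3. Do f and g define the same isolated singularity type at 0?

Yes.

The Hessian of f at 0 has rank 1. Corank 1: A-series; mu = 2 gives A_2. The Hessian of g at 0 has rank 1. Corank 1: A-series; mu = 2 gives A_2. Both have type A_2, hence right-equivalent.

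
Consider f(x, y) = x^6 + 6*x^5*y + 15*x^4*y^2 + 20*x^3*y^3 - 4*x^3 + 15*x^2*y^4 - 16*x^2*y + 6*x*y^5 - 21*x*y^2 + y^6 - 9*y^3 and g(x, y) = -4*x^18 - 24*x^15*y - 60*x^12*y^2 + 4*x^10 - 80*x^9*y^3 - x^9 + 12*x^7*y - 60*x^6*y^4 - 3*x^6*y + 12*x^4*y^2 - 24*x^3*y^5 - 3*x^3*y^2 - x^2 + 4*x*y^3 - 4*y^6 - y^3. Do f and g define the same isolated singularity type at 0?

No.

The Hessian of f at 0 has rank 0. Corank 2; j^3 = -(x + y)*(2*x + 3*y)^2 has shape L^2 M (L != M), so D-series; mu = 7 gives D_7. The Hessian of g at 0 has rank 1. Corank 1: A-series; mu = 2 gives A_2. f is D_7 but g is A_2, hence not right-equivalent.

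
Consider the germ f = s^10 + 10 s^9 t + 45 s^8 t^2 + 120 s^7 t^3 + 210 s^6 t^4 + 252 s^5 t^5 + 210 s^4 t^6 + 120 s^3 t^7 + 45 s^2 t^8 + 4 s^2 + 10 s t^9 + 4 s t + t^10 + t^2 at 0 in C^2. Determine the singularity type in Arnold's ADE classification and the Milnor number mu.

Type A_{9}, Milnor number mu = 9.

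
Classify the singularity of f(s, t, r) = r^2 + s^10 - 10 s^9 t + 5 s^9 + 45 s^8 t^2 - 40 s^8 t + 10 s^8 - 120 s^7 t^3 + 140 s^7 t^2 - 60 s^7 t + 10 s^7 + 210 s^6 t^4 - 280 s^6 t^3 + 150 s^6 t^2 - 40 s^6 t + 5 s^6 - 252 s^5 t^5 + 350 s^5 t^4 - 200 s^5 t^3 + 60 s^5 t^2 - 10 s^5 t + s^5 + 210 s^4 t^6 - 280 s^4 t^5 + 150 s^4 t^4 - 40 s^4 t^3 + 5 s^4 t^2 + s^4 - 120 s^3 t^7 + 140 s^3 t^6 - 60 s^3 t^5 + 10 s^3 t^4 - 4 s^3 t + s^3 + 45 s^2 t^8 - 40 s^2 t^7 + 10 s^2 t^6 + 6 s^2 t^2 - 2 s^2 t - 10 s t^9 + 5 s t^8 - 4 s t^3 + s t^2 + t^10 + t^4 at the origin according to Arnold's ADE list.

The Hessian of f at 0 has rank 1. Corank 2; j^3 = s*(s - t)^2 has shape L^2 M (L != M), so D-series; mu = 6 gives D_6.

D_6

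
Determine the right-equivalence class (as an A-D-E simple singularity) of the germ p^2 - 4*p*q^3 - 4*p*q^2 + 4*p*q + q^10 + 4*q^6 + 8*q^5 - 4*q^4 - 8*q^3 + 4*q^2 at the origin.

The Hessian of f at 0 has rank 1. Corank 1: A-series; mu = 9 gives A_9.

A9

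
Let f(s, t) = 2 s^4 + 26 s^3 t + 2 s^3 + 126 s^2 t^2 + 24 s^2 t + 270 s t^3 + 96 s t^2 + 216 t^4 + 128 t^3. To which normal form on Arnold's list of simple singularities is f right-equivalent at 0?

The Hessian of f at 0 is [[0, 0], [0, 0]] with rank 0, so corank 2. A Groebner basis of the Jacobian ideal J(f) in C{s,t} is {3*s^2 + 24*s*t + t^4 - t^3 + 48*t^2, s^3 + 84*s^2 + 672*s*t + 36*t^3 + 1344*t^2, s^2*t - 15*s^2 - 120*s*t - 11*t^3 - 240*t^2, 2*s^2 + s*t^2 + 16*s*t + 10*t^3/3 + 32*t^2}; counting standard monomials gives mu = 7. Corank 2; j^3 = 2*(s + 4*t)^3 is a perfect cube, so E-series; the 4-jet and mu = 7 give E_7.

E_{7}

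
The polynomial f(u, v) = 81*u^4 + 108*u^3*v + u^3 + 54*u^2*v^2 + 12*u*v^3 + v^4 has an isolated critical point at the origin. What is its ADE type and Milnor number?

The Hessian of f at 0 is [[0, 0], [0, 0]] with rank 0, so corank 2. A Groebner basis of the Jacobian ideal J(f) in C{u,v} is {v^4, u*v^2 + v^3/9, u^2}; counting standard monomials gives mu = 6. Corank 2; j^3 = u^3 is a perfect cube, so E-series; the 4-jet and mu = 6 give E_6.

Type E_{6}, Milnor number mu = 6.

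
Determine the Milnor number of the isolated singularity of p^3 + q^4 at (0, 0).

The Hessian of f at 0 has rank 0. Corank 2; j^3 = p^3 is a perfect cube, so E-series; the 4-jet and mu = 6 give E_6.

6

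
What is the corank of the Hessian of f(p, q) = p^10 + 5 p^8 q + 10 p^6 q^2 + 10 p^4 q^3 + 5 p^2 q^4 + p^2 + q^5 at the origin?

The Hessian at 0 is [[2, 0], [0, 0]] of rank 1; hence corank 1.

1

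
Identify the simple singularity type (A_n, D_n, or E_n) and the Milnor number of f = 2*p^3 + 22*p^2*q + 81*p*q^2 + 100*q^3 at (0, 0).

The Hessian of f at 0 is [[0, 0], [0, 0]] with rank 0, so corank 2. A Groebner basis of the Jacobian ideal J(f) in C{p,q} is {q^3, p^2 - 39*q^2/2, p*q + 9*q^2/2}; counting standard monomials gives mu = 4. Corank 2; j^3 = (p + 4*q)*(2*p^2 + 14*p*q + 25*q^2) splits into three distinct lines over C (the quadratic factor has nonzero discriminant), so D_4.

Type D_4, Milnor number mu = 4.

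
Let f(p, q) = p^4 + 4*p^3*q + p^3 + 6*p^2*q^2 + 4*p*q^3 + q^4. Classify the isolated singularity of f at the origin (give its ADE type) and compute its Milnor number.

The Hessian of f at 0 is [[0, 0], [0, 0]] with rank 0, so corank 2. A Groebner basis of the Jacobian ideal J(f) in C{p,q} is {q^4, p*q^2 + q^3/3, p^2}; counting standard monomials gives mu = 6. Corank 2; j^3 = p^3 is a perfect cube, so E-series; the 4-jet and mu = 6 give E_6.

Type E_6, Milnor number mu = 6.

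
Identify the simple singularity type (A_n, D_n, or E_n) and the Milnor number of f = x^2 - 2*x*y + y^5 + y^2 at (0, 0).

The Hessian of f at 0 is [[2, -2], [-2, 2]] with rank 1, so corank 1. A Groebner basis of the Jacobian ideal J(f) in C{x,y} is {y^4, x - y}; counting standard monomials gives mu = 4. Corank 1: A-series; mu = 4 gives A_4.

Type A4, Milnor number mu = 4.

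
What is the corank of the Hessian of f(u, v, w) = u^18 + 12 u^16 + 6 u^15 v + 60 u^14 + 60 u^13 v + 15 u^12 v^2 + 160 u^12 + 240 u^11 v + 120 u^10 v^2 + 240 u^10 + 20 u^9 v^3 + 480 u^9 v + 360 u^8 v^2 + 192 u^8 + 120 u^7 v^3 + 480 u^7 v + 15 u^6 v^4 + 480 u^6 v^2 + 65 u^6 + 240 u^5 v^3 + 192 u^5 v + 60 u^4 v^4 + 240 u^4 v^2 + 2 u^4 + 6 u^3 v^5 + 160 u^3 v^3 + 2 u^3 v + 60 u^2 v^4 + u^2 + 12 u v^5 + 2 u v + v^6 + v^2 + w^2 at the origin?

The Hessian at 0 is [[2, 2, 0], [2, 2, 0], [0, 0, 2]] of rank 2; hence corank 1.

1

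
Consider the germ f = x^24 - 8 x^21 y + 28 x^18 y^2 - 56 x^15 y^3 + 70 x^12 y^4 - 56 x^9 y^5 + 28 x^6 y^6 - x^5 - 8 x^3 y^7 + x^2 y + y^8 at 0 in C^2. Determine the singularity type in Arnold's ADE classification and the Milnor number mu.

Type D9, Milnor number mu = 9.

The Hessian of f at 0 has rank 0. Corank 2; j^3 = x^2*y has shape L^2 M (L != M), so D-series; mu = 9 gives D_9.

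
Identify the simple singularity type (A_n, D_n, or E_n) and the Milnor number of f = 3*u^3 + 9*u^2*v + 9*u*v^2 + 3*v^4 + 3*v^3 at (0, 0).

Type E6, Milnor number mu = 6.

The Hessian of f at 0 has rank 0. Corank 2; j^3 = 3*(u + v)^3 is a perfect cube, so E-series; the 4-jet and mu = 6 give E_6.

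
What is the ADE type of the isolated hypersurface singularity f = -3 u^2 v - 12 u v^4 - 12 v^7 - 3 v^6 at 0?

The Hessian of f at 0 is [[0, 0], [0, 0]] with rank 0, so corank 2. A Groebner basis of the Jacobian ideal J(f) in C{u,v} is {u*v/2 + v^4, u^3, u^2*v, -u^2/3 + u*v^2}; counting standard monomials gives mu = 7. Corank 2; j^3 = -3*u^2*v has shape L^2 M (L != M), so D-series; mu = 7 gives D_7.

D_7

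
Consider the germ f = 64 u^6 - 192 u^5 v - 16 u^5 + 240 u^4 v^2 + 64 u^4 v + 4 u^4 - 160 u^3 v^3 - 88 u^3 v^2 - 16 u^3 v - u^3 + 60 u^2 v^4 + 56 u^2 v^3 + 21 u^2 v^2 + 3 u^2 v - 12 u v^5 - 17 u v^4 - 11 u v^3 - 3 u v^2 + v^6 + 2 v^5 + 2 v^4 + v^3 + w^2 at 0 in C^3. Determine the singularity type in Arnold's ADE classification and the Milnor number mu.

Type E_7, Milnor number mu = 7.

The Hessian of f at 0 has rank 1. Corank 2; j^3 = -(u - v)^3 is a perfect cube, so E-series; the 4-jet and mu = 7 give E_7.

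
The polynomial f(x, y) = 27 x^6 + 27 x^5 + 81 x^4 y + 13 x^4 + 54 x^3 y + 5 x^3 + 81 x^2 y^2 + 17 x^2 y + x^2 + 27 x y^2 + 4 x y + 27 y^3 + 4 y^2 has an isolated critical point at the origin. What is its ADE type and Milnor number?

The Hessian of f at 0 has rank 1. Corank 1: A-series; mu = 2 gives A_2.

Type A2, Milnor number mu = 2.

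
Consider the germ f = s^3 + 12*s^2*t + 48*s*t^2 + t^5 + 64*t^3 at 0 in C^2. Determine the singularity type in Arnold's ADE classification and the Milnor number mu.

Type E_8, Milnor number mu = 8.

The Hessian of f at 0 is [[0, 0], [0, 0]] with rank 0, so corank 2. A Groebner basis of the Jacobian ideal J(f) in C{s,t} is {t^4, s^2 + 8*s*t + 16*t^2}; counting standard monomials gives mu = 8. Corank 2; j^3 = (s + 4*t)^3 is a perfect cube, so E-series; the 5-jet and mu = 8 give E_8.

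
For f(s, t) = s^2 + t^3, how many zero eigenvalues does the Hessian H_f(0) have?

The Hessian at 0 is [[2, 0], [0, 0]] of rank 1; hence corank 1.

1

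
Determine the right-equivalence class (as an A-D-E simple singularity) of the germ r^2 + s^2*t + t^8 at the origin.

The Hessian of f at 0 is [[0, 0, 0], [0, 0, 0], [0, 0, 2]] with rank 1, so corank 2. A Groebner basis of the Jacobian ideal J(f) in C{s,t,r} is {s^2/8 + t^7, s^3, s*t, r}; counting standard monomials gives mu = 9. Corank 2; j^3 = s^2*t has shape L^2 M (L != M), so D-series; mu = 9 gives D_9.

D_{9}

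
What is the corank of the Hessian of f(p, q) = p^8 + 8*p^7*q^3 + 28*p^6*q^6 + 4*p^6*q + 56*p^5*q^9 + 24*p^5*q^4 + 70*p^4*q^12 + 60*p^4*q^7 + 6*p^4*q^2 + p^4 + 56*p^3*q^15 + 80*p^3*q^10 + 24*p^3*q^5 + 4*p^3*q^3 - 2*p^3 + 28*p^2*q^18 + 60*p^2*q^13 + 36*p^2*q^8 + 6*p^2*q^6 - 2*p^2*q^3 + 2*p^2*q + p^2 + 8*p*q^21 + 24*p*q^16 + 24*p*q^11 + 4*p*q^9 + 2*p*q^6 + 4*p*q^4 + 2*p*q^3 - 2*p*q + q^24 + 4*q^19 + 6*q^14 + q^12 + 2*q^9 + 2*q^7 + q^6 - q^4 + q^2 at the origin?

Hessian at 0 has rank 1.

1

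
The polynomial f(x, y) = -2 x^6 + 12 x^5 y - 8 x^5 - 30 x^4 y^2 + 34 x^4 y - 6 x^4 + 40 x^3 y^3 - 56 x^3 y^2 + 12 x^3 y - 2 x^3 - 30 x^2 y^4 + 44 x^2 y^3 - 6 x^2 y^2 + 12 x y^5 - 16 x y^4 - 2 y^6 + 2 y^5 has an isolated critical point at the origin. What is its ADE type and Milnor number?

Type E_{8}, Milnor number mu = 8.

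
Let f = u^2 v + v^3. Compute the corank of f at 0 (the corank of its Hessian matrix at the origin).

Hessian at 0 has rank 0.

2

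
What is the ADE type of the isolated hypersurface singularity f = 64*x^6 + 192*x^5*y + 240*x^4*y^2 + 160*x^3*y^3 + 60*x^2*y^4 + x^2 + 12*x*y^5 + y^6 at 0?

The Hessian of f at 0 is [[2, 0], [0, 0]] with rank 1, so corank 1. A Groebner basis of the Jacobian ideal J(f) in C{x,y} is {y^5, x}; counting standard monomials gives mu = 5. Corank 1: A-series; mu = 5 gives A_5.

A_{5}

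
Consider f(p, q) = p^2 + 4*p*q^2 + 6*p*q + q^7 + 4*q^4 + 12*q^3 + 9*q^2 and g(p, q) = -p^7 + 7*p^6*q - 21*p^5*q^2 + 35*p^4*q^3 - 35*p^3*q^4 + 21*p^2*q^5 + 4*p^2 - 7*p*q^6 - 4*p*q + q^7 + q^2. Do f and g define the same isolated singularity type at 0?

The Hessian of f at 0 has rank 1. Corank 1: A-series; mu = 6 gives A_6. The Hessian of g at 0 has rank 1. Corank 1: A-series; mu = 6 gives A_6. Both have type A_6, hence right-equivalent.

Yes.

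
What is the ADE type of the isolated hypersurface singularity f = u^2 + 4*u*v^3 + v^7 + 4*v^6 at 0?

A_6

The Hessian of f at 0 has rank 1. Corank 1: A-series; mu = 6 gives A_6.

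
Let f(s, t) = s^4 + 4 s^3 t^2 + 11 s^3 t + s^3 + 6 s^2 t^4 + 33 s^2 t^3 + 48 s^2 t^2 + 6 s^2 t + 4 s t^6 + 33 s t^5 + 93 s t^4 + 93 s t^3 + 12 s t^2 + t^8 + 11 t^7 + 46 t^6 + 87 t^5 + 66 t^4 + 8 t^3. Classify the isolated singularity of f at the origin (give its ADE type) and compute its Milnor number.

Type E_{7}, Milnor number mu = 7.

The Hessian of f at 0 has rank 0. Corank 2; j^3 = (s + 2*t)^3 is a perfect cube, so E-series; the 4-jet and mu = 7 give E_7.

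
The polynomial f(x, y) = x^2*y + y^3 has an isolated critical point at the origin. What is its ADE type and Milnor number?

The Hessian of f at 0 has rank 0. Corank 2; j^3 = y*(x^2 + y^2) splits into three distinct lines over C (the quadratic factor has nonzero discriminant), so D_4.

Type D_{4}, Milnor number mu = 4.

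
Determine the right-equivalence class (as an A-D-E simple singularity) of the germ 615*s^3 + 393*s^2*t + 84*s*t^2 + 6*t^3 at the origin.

The Hessian of f at 0 has rank 0. Corank 2; j^3 = 3*(5*s + t)*(41*s^2 + 18*s*t + 2*t^2) splits into three distinct lines over C (the quadratic factor has nonzero discriminant), so D_4.

D_{4}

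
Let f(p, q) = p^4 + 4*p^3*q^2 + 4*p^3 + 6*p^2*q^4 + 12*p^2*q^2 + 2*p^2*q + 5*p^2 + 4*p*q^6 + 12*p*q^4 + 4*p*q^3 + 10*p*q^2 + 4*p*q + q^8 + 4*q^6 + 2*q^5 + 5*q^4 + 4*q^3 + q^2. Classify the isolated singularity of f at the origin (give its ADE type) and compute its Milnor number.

Type A_1, Milnor number mu = 1.

The Hessian of f at 0 is [[10, 4], [4, 2]] with rank 2, so corank 0. A Groebner basis of the Jacobian ideal J(f) in C{p,q} is {p, q}; counting standard monomials gives mu = 1. Corank 0: nondegenerate Morse point, so A_1.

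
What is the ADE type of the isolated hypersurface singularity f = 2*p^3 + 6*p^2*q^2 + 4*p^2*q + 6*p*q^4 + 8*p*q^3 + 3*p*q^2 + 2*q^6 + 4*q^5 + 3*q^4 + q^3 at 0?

The Hessian of f at 0 has rank 0. Corank 2; j^3 = (p + q)*(2*p^2 + 2*p*q + q^2) splits into three distinct lines over C (the quadratic factor has nonzero discriminant), so D_4.

D_4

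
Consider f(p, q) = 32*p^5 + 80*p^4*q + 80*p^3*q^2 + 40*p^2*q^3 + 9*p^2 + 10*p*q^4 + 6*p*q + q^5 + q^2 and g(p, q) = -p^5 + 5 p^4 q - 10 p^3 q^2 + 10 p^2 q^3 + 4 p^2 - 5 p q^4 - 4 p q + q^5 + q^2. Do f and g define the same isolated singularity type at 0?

Yes.

The Hessian of f at 0 has rank 1. Corank 1: A-series; mu = 4 gives A_4. The Hessian of g at 0 has rank 1. Corank 1: A-series; mu = 4 gives A_4. Both have type A_4, hence right-equivalent.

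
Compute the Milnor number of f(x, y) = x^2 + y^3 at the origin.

2

The Hessian of f at 0 has rank 1. Corank 1: A-series; mu = 2 gives A_2.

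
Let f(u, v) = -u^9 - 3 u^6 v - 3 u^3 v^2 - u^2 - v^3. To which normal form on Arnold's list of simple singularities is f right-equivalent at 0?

A_{2}

The Hessian of f at 0 is [[-2, 0], [0, 0]] with rank 1, so corank 1. A Groebner basis of the Jacobian ideal J(f) in C{u,v} is {v^2, u}; counting standard monomials gives mu = 2. Corank 1: A-series; mu = 2 gives A_2.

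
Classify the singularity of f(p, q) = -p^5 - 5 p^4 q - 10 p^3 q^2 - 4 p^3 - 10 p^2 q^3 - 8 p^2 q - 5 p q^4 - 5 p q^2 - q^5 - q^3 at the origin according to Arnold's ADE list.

The Hessian of f at 0 is [[0, 0], [0, 0]] with rank 0, so corank 2. A Groebner basis of the Jacobian ideal J(f) in C{p,q} is {-32*p*q/5 + q^4 - 16*q^2/5, p*q^2 + q^3/2, p^2 + 3*p*q/2 + q^2/2}; counting standard monomials gives mu = 6. Corank 2; j^3 = -(p + q)*(2*p + q)^2 has shape L^2 M (L != M), so D-series; mu = 6 gives D_6.

D_{6}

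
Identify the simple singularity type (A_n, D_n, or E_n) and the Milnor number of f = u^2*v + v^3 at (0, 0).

The Hessian of f at 0 is [[0, 0], [0, 0]] with rank 0, so corank 2. A Groebner basis of the Jacobian ideal J(f) in C{u,v} is {v^3, u^2 + 3*v^2, u*v}; counting standard monomials gives mu = 4. Corank 2; j^3 = v*(u^2 + v^2) splits into three distinct lines over C (the quadratic factor has nonzero discriminant), so D_4.

Type D_4, Milnor number mu = 4.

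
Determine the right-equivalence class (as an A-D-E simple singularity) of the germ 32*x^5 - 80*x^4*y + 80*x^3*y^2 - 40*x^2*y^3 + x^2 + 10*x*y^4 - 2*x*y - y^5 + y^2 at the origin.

A_4

The Hessian of f at 0 has rank 1. Corank 1: A-series; mu = 4 gives A_4.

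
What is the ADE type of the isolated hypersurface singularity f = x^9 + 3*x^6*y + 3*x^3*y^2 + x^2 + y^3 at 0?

A2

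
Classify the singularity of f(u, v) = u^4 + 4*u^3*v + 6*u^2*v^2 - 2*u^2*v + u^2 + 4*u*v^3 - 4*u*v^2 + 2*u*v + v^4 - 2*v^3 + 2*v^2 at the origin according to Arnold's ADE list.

A_{1}

The Hessian of f at 0 is [[2, 2], [2, 4]] with rank 2, so corank 0. A Groebner basis of the Jacobian ideal J(f) in C{u,v} is {u, v}; counting standard monomials gives mu = 1. Corank 0: nondegenerate Morse point, so A_1.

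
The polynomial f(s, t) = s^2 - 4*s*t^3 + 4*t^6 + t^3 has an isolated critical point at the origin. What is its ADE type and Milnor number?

Type A_2, Milnor number mu = 2.

The Hessian of f at 0 is [[2, 0], [0, 0]] with rank 1, so corank 1. A Groebner basis of the Jacobian ideal J(f) in C{s,t} is {t^2, s}; counting standard monomials gives mu = 2. Corank 1: A-series; mu = 2 gives A_2.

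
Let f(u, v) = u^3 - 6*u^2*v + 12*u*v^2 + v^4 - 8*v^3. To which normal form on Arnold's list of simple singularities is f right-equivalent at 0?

The Hessian of f at 0 is [[0, 0], [0, 0]] with rank 0, so corank 2. A Groebner basis of the Jacobian ideal J(f) in C{u,v} is {v^3, u^2 - 4*u*v + 4*v^2}; counting standard monomials gives mu = 6. Corank 2; j^3 = (u - 2*v)^3 is a perfect cube, so E-series; the 4-jet and mu = 6 give E_6.

E6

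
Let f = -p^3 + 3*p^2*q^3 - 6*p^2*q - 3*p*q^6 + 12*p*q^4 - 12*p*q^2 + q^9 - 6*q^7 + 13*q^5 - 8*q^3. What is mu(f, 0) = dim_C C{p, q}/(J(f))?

8

The Hessian of f at 0 is [[0, 0], [0, 0]] with rank 0, so corank 2. A Groebner basis of the Jacobian ideal J(f) in C{p,q} is {-p^2/2 + p*q^3 - 2*p*q - 2*q^2, q^4, p^3 - 12*p*q^2 - 16*q^3, p^2*q + 4*p*q^2 + 4*q^3}; counting standard monomials gives mu = 8. Corank 2; j^3 = -(p + 2*q)^3 is a perfect cube, so E-series; the 5-jet and mu = 8 give E_8.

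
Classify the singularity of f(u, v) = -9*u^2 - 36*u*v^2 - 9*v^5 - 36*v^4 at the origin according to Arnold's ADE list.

A_4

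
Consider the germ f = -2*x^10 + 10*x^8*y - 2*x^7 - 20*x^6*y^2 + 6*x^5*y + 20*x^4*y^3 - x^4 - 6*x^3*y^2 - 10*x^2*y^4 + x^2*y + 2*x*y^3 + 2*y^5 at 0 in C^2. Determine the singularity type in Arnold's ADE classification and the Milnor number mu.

The Hessian of f at 0 has rank 0. Corank 2; j^3 = x^2*y has shape L^2 M (L != M), so D-series; mu = 6 gives D_6.

Type D_6, Milnor number mu = 6.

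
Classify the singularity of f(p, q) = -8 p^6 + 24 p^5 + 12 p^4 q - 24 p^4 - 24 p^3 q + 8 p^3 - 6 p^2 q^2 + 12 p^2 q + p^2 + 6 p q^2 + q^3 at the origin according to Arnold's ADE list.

A2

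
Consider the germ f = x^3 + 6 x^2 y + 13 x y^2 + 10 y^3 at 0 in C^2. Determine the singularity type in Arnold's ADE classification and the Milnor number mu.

Type D_4, Milnor number mu = 4.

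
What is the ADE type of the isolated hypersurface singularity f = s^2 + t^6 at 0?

A_5

The Hessian of f at 0 is [[2, 0], [0, 0]] with rank 1, so corank 1. A Groebner basis of the Jacobian ideal J(f) in C{s,t} is {t^5, s}; counting standard monomials gives mu = 5. Corank 1: A-series; mu = 5 gives A_5.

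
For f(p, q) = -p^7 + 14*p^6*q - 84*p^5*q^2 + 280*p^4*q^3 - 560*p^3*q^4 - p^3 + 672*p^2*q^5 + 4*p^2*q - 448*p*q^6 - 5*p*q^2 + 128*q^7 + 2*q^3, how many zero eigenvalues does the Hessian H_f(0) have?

2

The Hessian at 0 is [[0, 0], [0, 0]] of rank 0; hence corank 2.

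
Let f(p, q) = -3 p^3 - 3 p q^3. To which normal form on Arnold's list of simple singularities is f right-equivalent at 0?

E7

The Hessian of f at 0 is [[0, 0], [0, 0]] with rank 0, so corank 2. A Groebner basis of the Jacobian ideal J(f) in C{p,q} is {p^3, p*q^2, 3*p^2 + q^3}; counting standard monomials gives mu = 7. Corank 2; j^3 = -3*p^3 is a perfect cube, so E-series; the 4-jet and mu = 7 give E_7.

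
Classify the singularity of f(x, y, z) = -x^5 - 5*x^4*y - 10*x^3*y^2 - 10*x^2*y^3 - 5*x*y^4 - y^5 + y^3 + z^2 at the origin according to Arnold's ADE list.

E8

The Hessian of f at 0 has rank 1. Corank 2; j^3 = y^3 is a perfect cube, so E-series; the 5-jet and mu = 8 give E_8.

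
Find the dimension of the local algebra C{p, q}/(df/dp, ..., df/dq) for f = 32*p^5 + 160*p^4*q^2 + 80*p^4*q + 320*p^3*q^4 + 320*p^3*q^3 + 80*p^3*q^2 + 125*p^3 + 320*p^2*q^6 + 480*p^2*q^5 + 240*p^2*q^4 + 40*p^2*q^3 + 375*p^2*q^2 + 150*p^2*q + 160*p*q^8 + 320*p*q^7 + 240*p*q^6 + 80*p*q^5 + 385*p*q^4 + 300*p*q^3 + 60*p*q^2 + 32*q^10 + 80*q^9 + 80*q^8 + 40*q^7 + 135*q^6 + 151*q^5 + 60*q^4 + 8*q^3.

The Hessian of f at 0 has rank 0. Corank 2; j^3 = (5*p + 2*q)^3 is a perfect cube, so E-series; the 5-jet and mu = 8 give E_8.

8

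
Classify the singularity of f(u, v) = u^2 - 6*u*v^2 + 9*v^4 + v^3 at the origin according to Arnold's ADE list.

A_{2}

The Hessian of f at 0 is [[2, 0], [0, 0]] with rank 1, so corank 1. A Groebner basis of the Jacobian ideal J(f) in C{u,v} is {v^2, u}; counting standard monomials gives mu = 2. Corank 1: A-series; mu = 2 gives A_2.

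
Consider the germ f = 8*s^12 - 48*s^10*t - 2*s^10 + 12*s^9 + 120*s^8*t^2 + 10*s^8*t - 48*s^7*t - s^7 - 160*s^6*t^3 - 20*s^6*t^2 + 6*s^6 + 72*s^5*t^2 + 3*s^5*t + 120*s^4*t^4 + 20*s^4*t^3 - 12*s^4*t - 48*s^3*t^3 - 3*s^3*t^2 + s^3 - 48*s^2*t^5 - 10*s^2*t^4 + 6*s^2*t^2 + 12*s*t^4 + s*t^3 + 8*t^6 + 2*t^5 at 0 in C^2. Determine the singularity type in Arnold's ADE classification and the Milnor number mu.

Type E_7, Milnor number mu = 7.

The Hessian of f at 0 has rank 0. Corank 2; j^3 = s^3 is a perfect cube, so E-series; the 4-jet and mu = 7 give E_7.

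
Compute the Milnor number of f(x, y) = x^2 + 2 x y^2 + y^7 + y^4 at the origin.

6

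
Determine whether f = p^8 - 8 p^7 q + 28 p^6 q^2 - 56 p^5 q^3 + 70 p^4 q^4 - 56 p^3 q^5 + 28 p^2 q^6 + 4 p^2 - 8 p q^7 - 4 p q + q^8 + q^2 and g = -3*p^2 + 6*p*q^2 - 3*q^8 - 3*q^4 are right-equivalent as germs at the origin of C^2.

The Hessian of f at 0 has rank 1. Corank 1: A-series; mu = 7 gives A_7. The Hessian of g at 0 has rank 1. Corank 1: A-series; mu = 7 gives A_7. Both have type A_7, hence right-equivalent.

Yes.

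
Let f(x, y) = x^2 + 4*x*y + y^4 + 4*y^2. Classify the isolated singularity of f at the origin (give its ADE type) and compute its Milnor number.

The Hessian of f at 0 has rank 1. Corank 1: A-series; mu = 3 gives A_3.

Type A_{3}, Milnor number mu = 3.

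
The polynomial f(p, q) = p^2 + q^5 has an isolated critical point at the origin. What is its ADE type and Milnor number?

Type A_4, Milnor number mu = 4.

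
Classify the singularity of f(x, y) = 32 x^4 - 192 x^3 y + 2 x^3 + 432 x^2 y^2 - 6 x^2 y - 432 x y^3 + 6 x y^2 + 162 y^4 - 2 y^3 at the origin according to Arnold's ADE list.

E6

The Hessian of f at 0 is [[0, 0], [0, 0]] with rank 0, so corank 2. A Groebner basis of the Jacobian ideal J(f) in C{x,y} is {y^4, x*y^2 - 7*y^3/6, x^2 - 2*x*y + y^2}; counting standard monomials gives mu = 6. Corank 2; j^3 = 2*(x - y)^3 is a perfect cube, so E-series; the 4-jet and mu = 6 give E_6.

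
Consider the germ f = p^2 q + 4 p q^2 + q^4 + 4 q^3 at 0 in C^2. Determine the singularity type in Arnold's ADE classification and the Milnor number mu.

Type D5, Milnor number mu = 5.

The Hessian of f at 0 has rank 0. Corank 2; j^3 = q*(p + 2*q)^2 has shape L^2 M (L != M), so D-series; mu = 5 gives D_5.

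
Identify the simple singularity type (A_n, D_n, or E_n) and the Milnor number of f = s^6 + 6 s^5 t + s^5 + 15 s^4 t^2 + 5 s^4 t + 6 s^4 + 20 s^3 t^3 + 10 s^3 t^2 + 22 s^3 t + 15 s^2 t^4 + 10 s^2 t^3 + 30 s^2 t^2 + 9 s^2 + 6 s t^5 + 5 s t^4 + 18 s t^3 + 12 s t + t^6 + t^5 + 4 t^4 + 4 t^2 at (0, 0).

Type A_4, Milnor number mu = 4.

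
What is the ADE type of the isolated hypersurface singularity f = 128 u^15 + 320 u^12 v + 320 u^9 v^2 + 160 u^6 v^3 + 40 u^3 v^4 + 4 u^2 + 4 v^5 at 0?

A4

The Hessian of f at 0 has rank 1. Corank 1: A-series; mu = 4 gives A_4.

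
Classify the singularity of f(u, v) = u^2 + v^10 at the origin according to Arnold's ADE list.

The Hessian of f at 0 has rank 1. Corank 1: A-series; mu = 9 gives A_9.

A9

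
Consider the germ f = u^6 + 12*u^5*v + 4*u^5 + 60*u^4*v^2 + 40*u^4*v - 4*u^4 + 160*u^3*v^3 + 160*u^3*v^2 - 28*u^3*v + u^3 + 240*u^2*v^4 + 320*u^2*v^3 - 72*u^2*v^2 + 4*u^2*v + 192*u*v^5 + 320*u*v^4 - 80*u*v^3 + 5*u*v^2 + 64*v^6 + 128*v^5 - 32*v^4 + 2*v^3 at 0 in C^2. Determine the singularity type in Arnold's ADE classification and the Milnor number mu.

Type D_{7}, Milnor number mu = 7.

The Hessian of f at 0 has rank 0. Corank 2; j^3 = (u + v)^2*(u + 2*v) has shape L^2 M (L != M), so D-series; mu = 7 gives D_7.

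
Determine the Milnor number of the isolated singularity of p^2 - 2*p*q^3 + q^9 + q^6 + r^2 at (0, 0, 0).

8

The Hessian of f at 0 has rank 2. Corank 1: A-series; mu = 8 gives A_8.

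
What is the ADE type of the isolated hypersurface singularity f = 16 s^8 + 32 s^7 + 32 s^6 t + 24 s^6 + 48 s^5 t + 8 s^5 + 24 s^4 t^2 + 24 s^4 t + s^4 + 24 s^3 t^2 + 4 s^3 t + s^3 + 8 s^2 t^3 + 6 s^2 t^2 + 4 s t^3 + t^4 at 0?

E_{6}

The Hessian of f at 0 has rank 0. Corank 2; j^3 = s^3 is a perfect cube, so E-series; the 4-jet and mu = 6 give E_6.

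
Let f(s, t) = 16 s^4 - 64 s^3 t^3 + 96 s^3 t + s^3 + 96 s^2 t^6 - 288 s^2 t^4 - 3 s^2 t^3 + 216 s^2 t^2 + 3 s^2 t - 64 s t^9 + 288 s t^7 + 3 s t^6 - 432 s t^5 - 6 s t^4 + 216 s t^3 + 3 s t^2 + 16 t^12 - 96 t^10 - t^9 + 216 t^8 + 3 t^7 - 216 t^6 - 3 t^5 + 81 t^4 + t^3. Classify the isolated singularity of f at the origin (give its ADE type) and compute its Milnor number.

Type E6, Milnor number mu = 6.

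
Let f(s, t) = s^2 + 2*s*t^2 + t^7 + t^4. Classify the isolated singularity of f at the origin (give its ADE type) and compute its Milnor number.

Type A6, Milnor number mu = 6.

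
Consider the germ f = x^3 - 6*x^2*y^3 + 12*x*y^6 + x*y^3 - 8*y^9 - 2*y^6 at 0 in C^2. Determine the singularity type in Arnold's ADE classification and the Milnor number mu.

Type E_7, Milnor number mu = 7.

The Hessian of f at 0 has rank 0. Corank 2; j^3 = x^3 is a perfect cube, so E-series; the 4-jet and mu = 7 give E_7.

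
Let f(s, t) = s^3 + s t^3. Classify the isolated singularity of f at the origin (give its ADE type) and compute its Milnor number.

Type E_7, Milnor number mu = 7.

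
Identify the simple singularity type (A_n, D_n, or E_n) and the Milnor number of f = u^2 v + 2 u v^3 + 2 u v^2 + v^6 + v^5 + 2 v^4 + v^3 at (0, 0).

Type D_{7}, Milnor number mu = 7.

The Hessian of f at 0 has rank 0. Corank 2; j^3 = v*(u + v)^2 has shape L^2 M (L != M), so D-series; mu = 7 gives D_7.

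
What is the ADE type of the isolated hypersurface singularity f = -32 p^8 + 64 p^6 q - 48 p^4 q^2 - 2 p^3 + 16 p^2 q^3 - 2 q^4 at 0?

The Hessian of f at 0 is [[0, 0], [0, 0]] with rank 0, so corank 2. A Groebner basis of the Jacobian ideal J(f) in C{p,q} is {q^3, p^2}; counting standard monomials gives mu = 6. Corank 2; j^3 = -2*p^3 is a perfect cube, so E-series; the 4-jet and mu = 6 give E_6.

E6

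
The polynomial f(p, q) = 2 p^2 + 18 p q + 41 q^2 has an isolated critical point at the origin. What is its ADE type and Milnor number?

Type A_1, Milnor number mu = 1.

The Hessian of f at 0 is [[4, 18], [18, 82]] with rank 2, so corank 0. A Groebner basis of the Jacobian ideal J(f) in C{p,q} is {p, q}; counting standard monomials gives mu = 1. Corank 0: nondegenerate Morse point, so A_1.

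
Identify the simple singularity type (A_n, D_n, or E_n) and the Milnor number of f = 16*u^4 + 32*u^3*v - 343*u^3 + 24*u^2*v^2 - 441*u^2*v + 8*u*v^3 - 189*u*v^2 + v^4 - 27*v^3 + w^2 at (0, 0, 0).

Type E_6, Milnor number mu = 6.

The Hessian of f at 0 has rank 1. Corank 2; j^3 = -(7*u + 3*v)^3 is a perfect cube, so E-series; the 4-jet and mu = 6 give E_6.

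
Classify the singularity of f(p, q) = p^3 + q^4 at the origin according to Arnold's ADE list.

E_{6}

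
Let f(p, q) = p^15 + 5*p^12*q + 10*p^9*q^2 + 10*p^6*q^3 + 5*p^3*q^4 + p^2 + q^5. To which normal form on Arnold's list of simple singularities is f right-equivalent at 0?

A_4

The Hessian of f at 0 has rank 1. Corank 1: A-series; mu = 4 gives A_4.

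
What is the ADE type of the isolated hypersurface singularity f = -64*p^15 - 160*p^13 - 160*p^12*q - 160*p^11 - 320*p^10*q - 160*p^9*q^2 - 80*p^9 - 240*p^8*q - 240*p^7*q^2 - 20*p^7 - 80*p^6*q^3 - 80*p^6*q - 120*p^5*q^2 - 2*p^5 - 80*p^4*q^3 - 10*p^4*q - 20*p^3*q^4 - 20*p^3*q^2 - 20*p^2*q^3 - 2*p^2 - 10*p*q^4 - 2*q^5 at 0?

A_{4}

The Hessian of f at 0 is [[-4, 0], [0, 0]] with rank 1, so corank 1. A Groebner basis of the Jacobian ideal J(f) in C{p,q} is {q^4, p}; counting standard monomials gives mu = 4. Corank 1: A-series; mu = 4 gives A_4.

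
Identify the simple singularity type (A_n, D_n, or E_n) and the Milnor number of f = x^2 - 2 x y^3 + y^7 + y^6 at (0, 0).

Type A6, Milnor number mu = 6.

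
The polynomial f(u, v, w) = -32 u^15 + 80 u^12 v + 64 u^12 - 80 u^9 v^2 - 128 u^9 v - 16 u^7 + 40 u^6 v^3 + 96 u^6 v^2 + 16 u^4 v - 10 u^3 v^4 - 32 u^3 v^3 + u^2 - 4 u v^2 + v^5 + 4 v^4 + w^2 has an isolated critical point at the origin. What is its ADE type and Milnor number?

Type A_4, Milnor number mu = 4.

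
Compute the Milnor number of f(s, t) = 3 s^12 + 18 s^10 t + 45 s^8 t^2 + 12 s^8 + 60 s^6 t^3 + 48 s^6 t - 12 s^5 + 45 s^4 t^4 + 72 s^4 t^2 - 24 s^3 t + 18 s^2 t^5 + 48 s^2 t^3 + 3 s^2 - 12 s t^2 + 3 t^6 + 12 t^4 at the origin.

5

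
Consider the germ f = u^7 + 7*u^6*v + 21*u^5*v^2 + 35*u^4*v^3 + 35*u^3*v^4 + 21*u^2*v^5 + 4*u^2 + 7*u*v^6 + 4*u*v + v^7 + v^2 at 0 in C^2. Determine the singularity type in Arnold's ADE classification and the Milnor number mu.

The Hessian of f at 0 is [[8, 4], [4, 2]] with rank 1, so corank 1. A Groebner basis of the Jacobian ideal J(f) in C{u,v} is {v^6, u + v/2}; counting standard monomials gives mu = 6. Corank 1: A-series; mu = 6 gives A_6.

Type A6, Milnor number mu = 6.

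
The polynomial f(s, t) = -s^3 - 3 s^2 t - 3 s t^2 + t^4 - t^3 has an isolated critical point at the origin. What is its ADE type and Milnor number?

Type E_6, Milnor number mu = 6.

The Hessian of f at 0 is [[0, 0], [0, 0]] with rank 0, so corank 2. A Groebner basis of the Jacobian ideal J(f) in C{s,t} is {t^3, s^2 + 2*s*t + t^2}; counting standard monomials gives mu = 6. Corank 2; j^3 = -(s + t)^3 is a perfect cube, so E-series; the 4-jet and mu = 6 give E_6.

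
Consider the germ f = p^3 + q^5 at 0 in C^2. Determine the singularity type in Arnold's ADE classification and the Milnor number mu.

Type E_{8}, Milnor number mu = 8.

The Hessian of f at 0 has rank 0. Corank 2; j^3 = p^3 is a perfect cube, so E-series; the 5-jet and mu = 8 give E_8.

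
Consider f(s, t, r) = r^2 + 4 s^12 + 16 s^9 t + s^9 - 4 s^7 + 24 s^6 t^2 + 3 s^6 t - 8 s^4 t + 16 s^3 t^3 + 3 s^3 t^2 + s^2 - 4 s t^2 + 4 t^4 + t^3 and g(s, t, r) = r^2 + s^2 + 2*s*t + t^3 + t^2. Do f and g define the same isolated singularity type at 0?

The Hessian of f at 0 has rank 2. Corank 1: A-series; mu = 2 gives A_2. The Hessian of g at 0 has rank 2. Corank 1: A-series; mu = 2 gives A_2. Both have type A_2, hence right-equivalent.

Yes.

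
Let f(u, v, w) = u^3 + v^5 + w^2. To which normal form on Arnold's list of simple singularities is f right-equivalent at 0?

E_8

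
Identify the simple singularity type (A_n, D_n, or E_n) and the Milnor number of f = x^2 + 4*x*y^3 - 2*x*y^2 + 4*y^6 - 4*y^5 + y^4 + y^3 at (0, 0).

The Hessian of f at 0 has rank 1. Corank 1: A-series; mu = 2 gives A_2.

Type A2, Milnor number mu = 2.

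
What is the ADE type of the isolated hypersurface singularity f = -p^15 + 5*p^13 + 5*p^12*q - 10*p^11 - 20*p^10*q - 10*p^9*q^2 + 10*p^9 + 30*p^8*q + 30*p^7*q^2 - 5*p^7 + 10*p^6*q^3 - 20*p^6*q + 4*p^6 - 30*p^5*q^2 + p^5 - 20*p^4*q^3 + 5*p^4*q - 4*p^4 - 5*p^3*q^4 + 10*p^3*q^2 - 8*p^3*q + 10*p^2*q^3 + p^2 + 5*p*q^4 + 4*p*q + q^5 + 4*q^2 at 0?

A_{4}

The Hessian of f at 0 is [[2, 4], [4, 8]] with rank 1, so corank 1. A Groebner basis of the Jacobian ideal J(f) in C{p,q} is {p/16 + q^3 + q/8, p^2 - 4*q^2, p*q + 2*q^2}; counting standard monomials gives mu = 4. Corank 1: A-series; mu = 4 gives A_4.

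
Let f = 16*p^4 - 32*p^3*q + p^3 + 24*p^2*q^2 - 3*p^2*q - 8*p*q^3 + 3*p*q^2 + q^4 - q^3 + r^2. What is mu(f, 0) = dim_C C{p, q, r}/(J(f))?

6

The Hessian of f at 0 is [[0, 0, 0], [0, 0, 0], [0, 0, 2]] with rank 1, so corank 2. A Groebner basis of the Jacobian ideal J(f) in C{p,q,r} is {q^4, p*q^2 - 5*q^3/6, p^2 - 2*p*q + q^2, r}; counting standard monomials gives mu = 6. Corank 2; j^3 = (p - q)^3 is a perfect cube, so E-series; the 4-jet and mu = 6 give E_6.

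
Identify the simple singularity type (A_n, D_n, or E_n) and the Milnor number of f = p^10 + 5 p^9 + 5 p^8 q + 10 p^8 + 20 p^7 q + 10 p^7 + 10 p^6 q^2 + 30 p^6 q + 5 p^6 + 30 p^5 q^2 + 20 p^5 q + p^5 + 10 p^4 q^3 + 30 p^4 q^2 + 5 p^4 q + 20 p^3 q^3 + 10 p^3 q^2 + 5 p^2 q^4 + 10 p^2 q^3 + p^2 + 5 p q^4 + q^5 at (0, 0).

Type A_4, Milnor number mu = 4.

The Hessian of f at 0 has rank 1. Corank 1: A-series; mu = 4 gives A_4.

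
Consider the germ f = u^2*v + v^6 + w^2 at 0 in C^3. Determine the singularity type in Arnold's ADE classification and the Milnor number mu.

Type D_7, Milnor number mu = 7.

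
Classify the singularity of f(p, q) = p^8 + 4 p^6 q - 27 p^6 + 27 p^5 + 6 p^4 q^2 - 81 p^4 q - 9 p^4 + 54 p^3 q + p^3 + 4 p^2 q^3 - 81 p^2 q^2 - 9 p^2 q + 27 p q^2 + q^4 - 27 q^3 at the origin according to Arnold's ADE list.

E_{6}

The Hessian of f at 0 has rank 0. Corank 2; j^3 = (p - 3*q)^3 is a perfect cube, so E-series; the 4-jet and mu = 6 give E_6.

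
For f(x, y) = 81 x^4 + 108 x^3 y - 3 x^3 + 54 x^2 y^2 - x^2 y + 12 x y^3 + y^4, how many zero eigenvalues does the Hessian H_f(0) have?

2

Hessian at 0 has rank 0.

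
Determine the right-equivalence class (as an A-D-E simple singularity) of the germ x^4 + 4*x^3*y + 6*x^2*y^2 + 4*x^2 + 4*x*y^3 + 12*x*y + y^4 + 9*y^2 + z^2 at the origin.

A3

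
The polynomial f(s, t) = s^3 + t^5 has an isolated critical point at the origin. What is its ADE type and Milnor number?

Type E_8, Milnor number mu = 8.

The Hessian of f at 0 is [[0, 0], [0, 0]] with rank 0, so corank 2. A Groebner basis of the Jacobian ideal J(f) in C{s,t} is {t^4, s^2}; counting standard monomials gives mu = 8. Corank 2; j^3 = s^3 is a perfect cube, so E-series; the 5-jet and mu = 8 give E_8.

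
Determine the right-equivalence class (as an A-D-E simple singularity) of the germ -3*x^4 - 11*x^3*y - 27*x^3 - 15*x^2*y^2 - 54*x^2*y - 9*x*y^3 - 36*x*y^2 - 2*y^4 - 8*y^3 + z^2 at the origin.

E_7

The Hessian of f at 0 is [[0, 0, 0], [0, 0, 0], [0, 0, 2]] with rank 1, so corank 2. A Groebner basis of the Jacobian ideal J(f) in C{x,y,z} is {19683*x^2 + 26244*x*y + y^4 + 27*y^3 + 8748*y^2, x^3 + 270*x^2 + 360*x*y + 2*y^3/3 + 120*y^2, x^2*y - 243*x^2 - 324*x*y - 7*y^3/9 - 108*y^2, 162*x^2 + x*y^2 + 216*x*y + 8*y^3/9 + 72*y^2, z}; counting standard monomials gives mu = 7. Corank 2; j^3 = -(3*x + 2*y)^3 is a perfect cube, so E-series; the 4-jet and mu = 7 give E_7.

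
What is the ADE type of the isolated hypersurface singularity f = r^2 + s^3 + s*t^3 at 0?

E_{7}

The Hessian of f at 0 has rank 1. Corank 2; j^3 = s^3 is a perfect cube, so E-series; the 4-jet and mu = 7 give E_7.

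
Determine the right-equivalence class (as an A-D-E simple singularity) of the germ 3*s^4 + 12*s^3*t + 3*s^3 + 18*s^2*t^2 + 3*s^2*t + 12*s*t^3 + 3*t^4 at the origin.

The Hessian of f at 0 has rank 0. Corank 2; j^3 = 3*s^2*(s + t) has shape L^2 M (L != M), so D-series; mu = 5 gives D_5.

D5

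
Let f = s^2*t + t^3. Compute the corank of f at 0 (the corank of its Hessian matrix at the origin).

Hessian at 0 has rank 0.

2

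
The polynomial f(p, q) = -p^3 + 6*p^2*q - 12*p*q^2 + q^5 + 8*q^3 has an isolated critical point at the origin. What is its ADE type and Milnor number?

The Hessian of f at 0 has rank 0. Corank 2; j^3 = -(p - 2*q)^3 is a perfect cube, so E-series; the 5-jet and mu = 8 give E_8.

Type E8, Milnor number mu = 8.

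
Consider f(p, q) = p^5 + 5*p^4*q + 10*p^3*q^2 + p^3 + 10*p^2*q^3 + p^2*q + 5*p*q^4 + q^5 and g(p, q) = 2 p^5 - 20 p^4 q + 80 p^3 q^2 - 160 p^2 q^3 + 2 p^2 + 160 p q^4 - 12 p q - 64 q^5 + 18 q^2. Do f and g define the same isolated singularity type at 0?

No.

The Hessian of f at 0 has rank 0. Corank 2; j^3 = p^2*(p + q) has shape L^2 M (L != M), so D-series; mu = 6 gives D_6. The Hessian of g at 0 has rank 1. Corank 1: A-series; mu = 4 gives A_4. f is D_6 but g is A_4, hence not right-equivalent.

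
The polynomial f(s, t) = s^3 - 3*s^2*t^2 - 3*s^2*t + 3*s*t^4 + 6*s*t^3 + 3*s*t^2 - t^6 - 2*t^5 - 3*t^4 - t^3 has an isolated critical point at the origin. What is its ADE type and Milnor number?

Type E8, Milnor number mu = 8.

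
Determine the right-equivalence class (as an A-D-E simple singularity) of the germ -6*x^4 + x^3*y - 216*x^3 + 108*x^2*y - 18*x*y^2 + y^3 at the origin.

E_{7}

The Hessian of f at 0 has rank 0. Corank 2; j^3 = -(6*x - y)^3 is a perfect cube, so E-series; the 4-jet and mu = 7 give E_7.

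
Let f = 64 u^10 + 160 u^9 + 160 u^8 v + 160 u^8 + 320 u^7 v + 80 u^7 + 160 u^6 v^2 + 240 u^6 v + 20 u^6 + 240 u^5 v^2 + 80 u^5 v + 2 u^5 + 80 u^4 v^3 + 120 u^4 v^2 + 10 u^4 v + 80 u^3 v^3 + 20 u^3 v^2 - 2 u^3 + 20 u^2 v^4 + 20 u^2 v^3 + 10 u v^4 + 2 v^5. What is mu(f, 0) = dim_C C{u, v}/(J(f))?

The Hessian of f at 0 has rank 0. Corank 2; j^3 = -2*u^3 is a perfect cube, so E-series; the 5-jet and mu = 8 give E_8.

8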